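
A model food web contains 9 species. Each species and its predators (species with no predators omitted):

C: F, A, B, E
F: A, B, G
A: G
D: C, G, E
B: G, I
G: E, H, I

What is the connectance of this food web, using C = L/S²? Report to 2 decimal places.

The web has S = 9 species and L = 16 feeding links.
C = L / S² = 16 / 81 = 0.1975 ≈ 0.20.

C = 0.20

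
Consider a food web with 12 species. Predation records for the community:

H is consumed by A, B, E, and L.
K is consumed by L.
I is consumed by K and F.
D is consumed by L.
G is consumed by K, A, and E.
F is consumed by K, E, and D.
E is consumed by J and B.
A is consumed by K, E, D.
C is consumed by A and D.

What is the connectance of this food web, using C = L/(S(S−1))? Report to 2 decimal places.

C = 0.16

The web has S = 12 species and L = 21 feeding links.
C = L / (S(S−1)) = 21 / 132 = 0.1591 ≈ 0.16.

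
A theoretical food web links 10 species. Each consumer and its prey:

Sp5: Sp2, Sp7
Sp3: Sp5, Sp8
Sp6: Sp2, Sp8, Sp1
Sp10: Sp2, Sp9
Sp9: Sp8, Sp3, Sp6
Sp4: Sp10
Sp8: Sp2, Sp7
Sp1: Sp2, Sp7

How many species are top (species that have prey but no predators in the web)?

1

Top species (has prey, but nothing eats it): Sp4.
Count: 1.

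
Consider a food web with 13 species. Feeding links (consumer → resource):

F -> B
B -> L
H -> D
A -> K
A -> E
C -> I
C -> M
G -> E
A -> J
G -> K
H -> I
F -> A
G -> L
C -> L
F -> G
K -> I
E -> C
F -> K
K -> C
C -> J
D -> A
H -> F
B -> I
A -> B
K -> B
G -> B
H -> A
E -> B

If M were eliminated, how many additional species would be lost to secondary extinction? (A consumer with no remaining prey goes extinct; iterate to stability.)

Remove M.
Every predator of it retains at least one other prey: C still has I, L, J.
No consumer loses all prey, so no secondary extinctions occur.

0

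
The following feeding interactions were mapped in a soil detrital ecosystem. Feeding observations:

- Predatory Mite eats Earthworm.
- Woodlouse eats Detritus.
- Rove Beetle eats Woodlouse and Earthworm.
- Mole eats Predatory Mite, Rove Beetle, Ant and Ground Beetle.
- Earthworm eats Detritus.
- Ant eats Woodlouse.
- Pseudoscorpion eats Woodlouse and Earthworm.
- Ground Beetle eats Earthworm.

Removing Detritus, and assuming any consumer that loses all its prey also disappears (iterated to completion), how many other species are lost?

8

Remove Detritus.
Round 1: Woodlouse (all prey gone), Earthworm (all prey gone) → extinct.
Round 2: Rove Beetle (all prey gone), Ant (all prey gone), Predatory Mite (all prey gone), Pseudoscorpion (all prey gone), Ground Beetle (all prey gone) → extinct.
Round 3: Mole (all prey gone) → extinct.
No further losses. Total secondary extinctions: 8.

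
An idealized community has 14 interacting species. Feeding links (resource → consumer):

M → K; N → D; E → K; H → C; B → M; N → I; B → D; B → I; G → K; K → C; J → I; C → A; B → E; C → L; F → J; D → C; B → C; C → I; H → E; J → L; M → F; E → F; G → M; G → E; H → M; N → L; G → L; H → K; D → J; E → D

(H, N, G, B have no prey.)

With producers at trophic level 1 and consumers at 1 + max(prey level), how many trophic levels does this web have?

5

Producers (level 1): H, N, G, B.
H → E → D → C → L gives L level 5.
No species has a prey at level 5, so no species reaches level 6.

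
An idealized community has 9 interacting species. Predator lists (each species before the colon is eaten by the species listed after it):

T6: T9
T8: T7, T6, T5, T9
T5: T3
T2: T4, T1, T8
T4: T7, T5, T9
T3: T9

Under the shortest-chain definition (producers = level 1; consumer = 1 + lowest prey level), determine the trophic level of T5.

Trophic level 3

T2 is a producer → level 1.
T4 eats T2 → level 2.
T5 eats T4 → level 3.
No prey of T5 is below level 2, so 3 is the minimum.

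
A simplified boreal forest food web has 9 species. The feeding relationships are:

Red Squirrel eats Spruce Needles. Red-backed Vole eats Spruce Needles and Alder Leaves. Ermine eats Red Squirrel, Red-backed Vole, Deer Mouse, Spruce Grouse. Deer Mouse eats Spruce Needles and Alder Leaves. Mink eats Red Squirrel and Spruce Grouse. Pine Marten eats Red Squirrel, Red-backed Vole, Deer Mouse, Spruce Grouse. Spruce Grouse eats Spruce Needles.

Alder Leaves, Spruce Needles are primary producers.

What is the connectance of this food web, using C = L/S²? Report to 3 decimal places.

The web has S = 9 species and L = 16 feeding links.
C = L / S² = 16 / 81 = 0.1975 ≈ 0.198.

C = 0.198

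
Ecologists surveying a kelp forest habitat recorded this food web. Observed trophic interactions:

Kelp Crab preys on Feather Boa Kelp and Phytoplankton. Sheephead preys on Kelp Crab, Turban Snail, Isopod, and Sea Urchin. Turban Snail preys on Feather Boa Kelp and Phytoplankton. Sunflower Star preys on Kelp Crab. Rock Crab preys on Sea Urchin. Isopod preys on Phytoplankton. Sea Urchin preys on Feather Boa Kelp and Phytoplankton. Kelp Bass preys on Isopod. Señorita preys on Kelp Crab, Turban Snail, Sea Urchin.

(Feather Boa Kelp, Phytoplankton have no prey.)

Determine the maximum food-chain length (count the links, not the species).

One longest chain: Phytoplankton → Isopod → Kelp Bass.
It has 3 species and 2 links.

2 links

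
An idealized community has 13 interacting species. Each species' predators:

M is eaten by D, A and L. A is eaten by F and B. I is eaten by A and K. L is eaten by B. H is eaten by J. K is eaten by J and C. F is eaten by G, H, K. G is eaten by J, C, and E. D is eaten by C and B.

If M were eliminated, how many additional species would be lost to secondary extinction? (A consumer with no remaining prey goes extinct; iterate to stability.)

Remove M.
Round 1: L (all prey gone), D (all prey gone) → extinct.
No further losses. Total secondary extinctions: 2.

2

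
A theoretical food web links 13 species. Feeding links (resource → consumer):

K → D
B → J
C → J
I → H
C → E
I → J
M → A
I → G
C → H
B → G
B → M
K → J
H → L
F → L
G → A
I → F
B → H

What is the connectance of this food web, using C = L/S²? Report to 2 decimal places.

C = 0.10

The web has S = 13 species and L = 17 feeding links.
C = L / S² = 17 / 169 = 0.1006 ≈ 0.10.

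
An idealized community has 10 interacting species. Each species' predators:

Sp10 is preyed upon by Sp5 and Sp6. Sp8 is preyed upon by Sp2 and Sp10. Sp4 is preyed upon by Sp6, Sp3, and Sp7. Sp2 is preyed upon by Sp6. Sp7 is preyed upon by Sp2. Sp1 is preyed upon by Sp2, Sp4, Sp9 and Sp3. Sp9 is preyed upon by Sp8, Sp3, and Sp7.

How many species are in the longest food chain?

5 species

One longest chain: Sp1 → Sp9 → Sp8 → Sp10 → Sp5.
It has 5 species and 4 links.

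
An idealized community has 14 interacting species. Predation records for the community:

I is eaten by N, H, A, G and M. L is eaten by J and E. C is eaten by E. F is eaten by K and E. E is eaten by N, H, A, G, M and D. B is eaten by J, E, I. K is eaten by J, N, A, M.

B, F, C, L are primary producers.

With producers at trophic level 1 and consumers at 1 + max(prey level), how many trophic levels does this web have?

3

Producers (level 1): B, F, C, L.
B → E → G gives G level 3.
No species has a prey at level 3, so no species reaches level 4.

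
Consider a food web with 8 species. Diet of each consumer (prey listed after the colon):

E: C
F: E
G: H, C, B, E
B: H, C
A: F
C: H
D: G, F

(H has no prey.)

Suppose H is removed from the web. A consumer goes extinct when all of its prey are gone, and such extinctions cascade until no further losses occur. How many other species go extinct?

Remove H.
Round 1: C (all prey gone) → extinct.
Round 2: B (all prey gone), E (all prey gone) → extinct.
Round 3: G (all prey gone), F (all prey gone) → extinct.
Round 4: D (all prey gone), A (all prey gone) → extinct.
No further losses. Total secondary extinctions: 7.

7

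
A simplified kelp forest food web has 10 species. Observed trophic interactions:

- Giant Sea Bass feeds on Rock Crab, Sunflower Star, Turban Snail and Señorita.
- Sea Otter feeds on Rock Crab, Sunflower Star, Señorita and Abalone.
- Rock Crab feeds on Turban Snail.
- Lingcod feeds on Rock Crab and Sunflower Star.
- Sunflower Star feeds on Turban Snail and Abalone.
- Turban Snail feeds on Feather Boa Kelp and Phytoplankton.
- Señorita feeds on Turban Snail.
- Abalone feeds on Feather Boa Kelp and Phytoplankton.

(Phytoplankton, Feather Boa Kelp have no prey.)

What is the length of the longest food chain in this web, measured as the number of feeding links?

One longest chain: Phytoplankton → Abalone → Sunflower Star → Giant Sea Bass.
It has 4 species and 3 links.

3 links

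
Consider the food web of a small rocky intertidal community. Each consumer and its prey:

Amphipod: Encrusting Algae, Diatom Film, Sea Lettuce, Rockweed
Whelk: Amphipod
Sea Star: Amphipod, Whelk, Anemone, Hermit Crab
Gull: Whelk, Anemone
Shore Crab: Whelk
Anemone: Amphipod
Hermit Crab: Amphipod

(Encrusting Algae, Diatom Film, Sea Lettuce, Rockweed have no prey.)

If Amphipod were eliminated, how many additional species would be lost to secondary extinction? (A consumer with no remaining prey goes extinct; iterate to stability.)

6

Remove Amphipod.
Round 1: Whelk (all prey gone), Anemone (all prey gone), Hermit Crab (all prey gone) → extinct.
Round 2: Sea Star (all prey gone), Shore Crab (all prey gone), Gull (all prey gone) → extinct.
No further losses. Total secondary extinctions: 6.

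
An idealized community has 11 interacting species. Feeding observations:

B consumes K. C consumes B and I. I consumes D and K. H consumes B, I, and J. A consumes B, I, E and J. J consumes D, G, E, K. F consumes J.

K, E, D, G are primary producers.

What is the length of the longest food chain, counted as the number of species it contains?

3 species

One longest chain: K → J → F.
It has 3 species and 2 links.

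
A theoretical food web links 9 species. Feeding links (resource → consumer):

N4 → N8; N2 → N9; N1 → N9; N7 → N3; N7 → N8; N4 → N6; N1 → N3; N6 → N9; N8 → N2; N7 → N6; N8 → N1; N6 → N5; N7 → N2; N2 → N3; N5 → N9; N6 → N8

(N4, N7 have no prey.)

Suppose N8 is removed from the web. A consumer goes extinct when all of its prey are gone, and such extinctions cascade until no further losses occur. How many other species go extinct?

Remove N8.
Round 1: N1 (all prey gone) → extinct.
No further losses. Total secondary extinctions: 1.

1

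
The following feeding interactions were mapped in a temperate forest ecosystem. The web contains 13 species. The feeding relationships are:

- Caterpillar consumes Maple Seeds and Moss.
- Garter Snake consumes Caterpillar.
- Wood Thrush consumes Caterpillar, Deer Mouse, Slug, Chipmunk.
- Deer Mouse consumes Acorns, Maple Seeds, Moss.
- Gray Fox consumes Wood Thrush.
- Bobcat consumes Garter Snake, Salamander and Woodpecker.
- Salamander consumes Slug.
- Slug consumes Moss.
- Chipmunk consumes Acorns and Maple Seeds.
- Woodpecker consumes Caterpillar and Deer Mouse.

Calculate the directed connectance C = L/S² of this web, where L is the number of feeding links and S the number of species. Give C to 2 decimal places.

The web has S = 13 species and L = 20 feeding links.
C = L / S² = 20 / 169 = 0.1183 ≈ 0.12.

C = 0.12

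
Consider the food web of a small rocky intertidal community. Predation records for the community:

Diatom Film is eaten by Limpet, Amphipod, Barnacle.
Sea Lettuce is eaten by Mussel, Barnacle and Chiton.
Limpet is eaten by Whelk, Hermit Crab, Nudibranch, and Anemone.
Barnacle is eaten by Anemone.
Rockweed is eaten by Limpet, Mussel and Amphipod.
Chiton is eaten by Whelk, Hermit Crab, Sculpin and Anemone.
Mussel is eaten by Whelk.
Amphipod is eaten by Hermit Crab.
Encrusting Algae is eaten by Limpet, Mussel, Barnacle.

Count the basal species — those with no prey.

Basal species (no prey listed): Rockweed, Diatom Film, Sea Lettuce, Encrusting Algae.
Count: 4.

4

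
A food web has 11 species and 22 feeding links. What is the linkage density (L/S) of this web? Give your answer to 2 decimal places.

L/S = 2.00

There are L = 22 links among S = 11 species.
L/S = 22/11 = 2.0000 ≈ 2.00.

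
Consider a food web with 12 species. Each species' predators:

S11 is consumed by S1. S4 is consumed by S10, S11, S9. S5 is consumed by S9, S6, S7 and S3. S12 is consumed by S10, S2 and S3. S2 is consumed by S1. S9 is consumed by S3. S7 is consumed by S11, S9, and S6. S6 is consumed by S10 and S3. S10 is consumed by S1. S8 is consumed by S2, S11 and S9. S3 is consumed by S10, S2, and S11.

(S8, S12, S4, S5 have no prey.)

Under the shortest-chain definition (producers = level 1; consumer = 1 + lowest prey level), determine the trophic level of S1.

Trophic level 3

S8 is a producer → level 1.
S2 eats S8 → level 2.
S1 eats S2 → level 3.
No prey of S1 is below level 2, so 3 is the minimum.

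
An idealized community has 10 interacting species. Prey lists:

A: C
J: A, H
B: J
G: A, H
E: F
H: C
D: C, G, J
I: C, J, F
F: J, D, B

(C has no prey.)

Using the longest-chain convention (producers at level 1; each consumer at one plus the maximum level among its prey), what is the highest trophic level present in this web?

Producers (level 1): C.
C → A → G → D → F → E gives E level 6.
No species has a prey at level 6, so no species reaches level 7.

6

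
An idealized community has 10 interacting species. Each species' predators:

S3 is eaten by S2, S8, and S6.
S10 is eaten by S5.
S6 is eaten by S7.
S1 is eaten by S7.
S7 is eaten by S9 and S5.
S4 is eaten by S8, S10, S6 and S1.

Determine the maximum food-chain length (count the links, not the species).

3 links

One longest chain: S3 → S6 → S7 → S5.
It has 4 species and 3 links.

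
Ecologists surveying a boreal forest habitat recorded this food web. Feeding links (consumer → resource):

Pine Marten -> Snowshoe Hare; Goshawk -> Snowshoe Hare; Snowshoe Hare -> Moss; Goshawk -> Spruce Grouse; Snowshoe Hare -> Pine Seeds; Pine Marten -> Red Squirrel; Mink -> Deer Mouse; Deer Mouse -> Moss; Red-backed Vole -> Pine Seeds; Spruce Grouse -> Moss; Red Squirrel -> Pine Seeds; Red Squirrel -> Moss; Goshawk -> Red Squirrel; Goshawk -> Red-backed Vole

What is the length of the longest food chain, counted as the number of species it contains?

3 species

One longest chain: Pine Seeds → Red-backed Vole → Goshawk.
It has 3 species and 2 links.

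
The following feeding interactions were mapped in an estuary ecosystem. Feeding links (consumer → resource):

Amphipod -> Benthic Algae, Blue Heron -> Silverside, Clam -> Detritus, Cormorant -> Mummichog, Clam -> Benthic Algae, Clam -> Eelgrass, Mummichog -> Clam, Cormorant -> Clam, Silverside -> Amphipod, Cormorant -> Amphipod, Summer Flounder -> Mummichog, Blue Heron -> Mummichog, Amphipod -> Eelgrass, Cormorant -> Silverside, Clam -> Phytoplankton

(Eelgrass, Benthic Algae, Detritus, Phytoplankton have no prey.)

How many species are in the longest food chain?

One longest chain: Eelgrass → Clam → Mummichog → Blue Heron.
It has 4 species and 3 links.

4 species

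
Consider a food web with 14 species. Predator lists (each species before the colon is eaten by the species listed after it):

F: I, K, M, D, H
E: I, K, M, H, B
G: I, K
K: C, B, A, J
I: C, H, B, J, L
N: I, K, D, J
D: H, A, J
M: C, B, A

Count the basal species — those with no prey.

Basal species (no prey listed): E, G, F, N.
Count: 4.

4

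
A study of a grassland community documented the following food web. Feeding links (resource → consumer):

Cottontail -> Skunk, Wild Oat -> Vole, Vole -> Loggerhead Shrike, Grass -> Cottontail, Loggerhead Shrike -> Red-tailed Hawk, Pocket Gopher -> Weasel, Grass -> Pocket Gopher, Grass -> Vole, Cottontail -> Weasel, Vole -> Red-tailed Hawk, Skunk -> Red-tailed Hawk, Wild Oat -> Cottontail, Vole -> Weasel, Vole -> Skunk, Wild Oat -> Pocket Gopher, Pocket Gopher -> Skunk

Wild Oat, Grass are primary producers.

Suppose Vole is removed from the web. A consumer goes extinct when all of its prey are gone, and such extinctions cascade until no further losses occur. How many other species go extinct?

1

Remove Vole.
Round 1: Loggerhead Shrike (all prey gone) → extinct.
No further losses. Total secondary extinctions: 1.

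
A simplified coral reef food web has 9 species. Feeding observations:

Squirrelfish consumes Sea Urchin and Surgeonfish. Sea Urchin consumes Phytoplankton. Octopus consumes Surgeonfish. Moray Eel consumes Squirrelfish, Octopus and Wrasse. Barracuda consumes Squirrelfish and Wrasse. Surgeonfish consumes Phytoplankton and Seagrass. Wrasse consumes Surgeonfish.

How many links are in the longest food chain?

3 links

One longest chain: Phytoplankton → Surgeonfish → Octopus → Moray Eel.
It has 4 species and 3 links.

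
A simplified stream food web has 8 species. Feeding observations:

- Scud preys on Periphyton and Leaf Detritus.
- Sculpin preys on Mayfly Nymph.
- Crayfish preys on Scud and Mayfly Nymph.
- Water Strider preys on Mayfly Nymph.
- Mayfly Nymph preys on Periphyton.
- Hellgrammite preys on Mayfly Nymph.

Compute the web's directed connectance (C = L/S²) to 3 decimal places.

C = 0.125

The web has S = 8 species and L = 8 feeding links.
C = L / S² = 8 / 64 = 0.1250 ≈ 0.125.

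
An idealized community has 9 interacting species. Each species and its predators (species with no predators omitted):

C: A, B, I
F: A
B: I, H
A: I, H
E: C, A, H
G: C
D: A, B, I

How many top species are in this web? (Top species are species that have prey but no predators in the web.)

2

Top species (has prey, but nothing eats it): I, H.
Count: 2.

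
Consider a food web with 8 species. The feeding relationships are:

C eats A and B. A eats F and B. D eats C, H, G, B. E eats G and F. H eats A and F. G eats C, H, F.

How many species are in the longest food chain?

5 species

One longest chain: F → A → C → G → E.
It has 5 species and 4 links.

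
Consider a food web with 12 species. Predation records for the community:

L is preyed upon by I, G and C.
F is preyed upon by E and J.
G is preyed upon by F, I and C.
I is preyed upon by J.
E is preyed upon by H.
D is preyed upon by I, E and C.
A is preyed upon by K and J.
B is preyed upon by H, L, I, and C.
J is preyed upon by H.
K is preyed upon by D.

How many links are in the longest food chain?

One longest chain: B → L → G → F → E → H.
It has 6 species and 5 links.

5 links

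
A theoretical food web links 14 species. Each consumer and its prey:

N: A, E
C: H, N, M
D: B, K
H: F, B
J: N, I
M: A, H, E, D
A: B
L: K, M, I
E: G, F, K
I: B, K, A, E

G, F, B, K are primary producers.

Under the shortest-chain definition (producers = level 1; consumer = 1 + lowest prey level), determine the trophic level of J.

B is a producer → level 1.
I eats B → level 2.
J eats I → level 3.
No prey of J is below level 2, so 3 is the minimum.

Trophic level 3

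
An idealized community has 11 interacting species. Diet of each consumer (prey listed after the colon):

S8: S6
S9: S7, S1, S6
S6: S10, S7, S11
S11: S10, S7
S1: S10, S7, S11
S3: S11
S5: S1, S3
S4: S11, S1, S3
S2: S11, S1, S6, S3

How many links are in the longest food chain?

3 links

One longest chain: S10 → S11 → S1 → S5.
It has 4 species and 3 links.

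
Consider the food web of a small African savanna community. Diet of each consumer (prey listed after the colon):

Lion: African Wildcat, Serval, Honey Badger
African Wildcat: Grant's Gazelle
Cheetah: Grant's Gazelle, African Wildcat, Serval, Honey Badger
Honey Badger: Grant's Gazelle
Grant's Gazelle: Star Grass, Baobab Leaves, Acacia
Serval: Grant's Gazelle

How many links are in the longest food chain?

One longest chain: Star Grass → Grant's Gazelle → African Wildcat → Cheetah.
It has 4 species and 3 links.

3 links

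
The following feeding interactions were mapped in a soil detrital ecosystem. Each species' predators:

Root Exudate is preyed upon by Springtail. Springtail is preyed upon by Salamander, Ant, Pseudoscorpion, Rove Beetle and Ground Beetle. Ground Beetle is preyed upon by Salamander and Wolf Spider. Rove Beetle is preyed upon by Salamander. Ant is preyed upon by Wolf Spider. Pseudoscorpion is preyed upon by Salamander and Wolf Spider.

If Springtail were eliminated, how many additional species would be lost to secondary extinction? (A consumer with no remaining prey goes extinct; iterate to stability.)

6

Remove Springtail.
Round 1: Pseudoscorpion (all prey gone), Ground Beetle (all prey gone), Ant (all prey gone), Rove Beetle (all prey gone) → extinct.
Round 2: Salamander (all prey gone), Wolf Spider (all prey gone) → extinct.
No further losses. Total secondary extinctions: 6.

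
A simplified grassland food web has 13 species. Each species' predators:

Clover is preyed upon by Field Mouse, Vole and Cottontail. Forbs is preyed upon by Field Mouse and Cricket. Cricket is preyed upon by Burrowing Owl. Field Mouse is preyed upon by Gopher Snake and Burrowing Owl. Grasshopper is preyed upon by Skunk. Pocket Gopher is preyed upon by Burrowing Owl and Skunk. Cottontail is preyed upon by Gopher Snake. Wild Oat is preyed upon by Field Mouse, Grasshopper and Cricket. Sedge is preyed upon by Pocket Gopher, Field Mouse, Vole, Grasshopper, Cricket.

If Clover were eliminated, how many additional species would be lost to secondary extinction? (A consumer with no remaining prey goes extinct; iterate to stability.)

Remove Clover.
Round 1: Cottontail (all prey gone) → extinct.
No further losses. Total secondary extinctions: 1.

1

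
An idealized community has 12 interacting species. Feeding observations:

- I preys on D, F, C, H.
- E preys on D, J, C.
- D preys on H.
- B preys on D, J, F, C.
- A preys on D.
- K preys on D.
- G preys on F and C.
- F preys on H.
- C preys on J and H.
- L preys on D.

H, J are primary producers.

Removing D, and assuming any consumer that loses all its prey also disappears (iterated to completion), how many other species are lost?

Remove D.
Round 1: L (all prey gone), K (all prey gone), A (all prey gone) → extinct.
No further losses. Total secondary extinctions: 3.

3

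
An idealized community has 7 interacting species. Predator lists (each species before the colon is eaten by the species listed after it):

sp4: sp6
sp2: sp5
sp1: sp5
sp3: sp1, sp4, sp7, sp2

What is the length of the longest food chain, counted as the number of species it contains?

One longest chain: sp3 → sp1 → sp5.
It has 3 species and 2 links.

3 species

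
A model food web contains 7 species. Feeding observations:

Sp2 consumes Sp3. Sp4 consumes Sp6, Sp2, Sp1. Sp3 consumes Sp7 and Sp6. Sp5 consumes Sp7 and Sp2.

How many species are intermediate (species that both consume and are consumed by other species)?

2

Intermediate species (has both prey and predators): Sp3, Sp2.
Count: 2.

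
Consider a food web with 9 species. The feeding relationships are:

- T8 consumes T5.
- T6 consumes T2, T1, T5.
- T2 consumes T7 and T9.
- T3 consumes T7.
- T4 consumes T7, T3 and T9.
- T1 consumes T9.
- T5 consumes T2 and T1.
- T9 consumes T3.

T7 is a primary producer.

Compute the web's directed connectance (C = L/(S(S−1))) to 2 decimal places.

The web has S = 9 species and L = 14 feeding links.
C = L / (S(S−1)) = 14 / 72 = 0.1944 ≈ 0.19.

C = 0.19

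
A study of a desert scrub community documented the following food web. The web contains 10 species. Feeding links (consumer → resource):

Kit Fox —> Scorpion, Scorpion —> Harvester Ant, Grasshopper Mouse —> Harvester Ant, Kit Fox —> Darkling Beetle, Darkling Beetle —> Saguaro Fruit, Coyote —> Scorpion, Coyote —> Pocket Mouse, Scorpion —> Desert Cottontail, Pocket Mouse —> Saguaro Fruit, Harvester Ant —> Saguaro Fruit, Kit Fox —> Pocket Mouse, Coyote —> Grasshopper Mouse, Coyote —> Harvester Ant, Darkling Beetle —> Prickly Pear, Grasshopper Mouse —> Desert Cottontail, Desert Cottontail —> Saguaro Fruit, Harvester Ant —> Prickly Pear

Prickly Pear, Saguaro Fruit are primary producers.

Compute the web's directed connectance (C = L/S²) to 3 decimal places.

C = 0.170

The web has S = 10 species and L = 17 feeding links.
C = L / S² = 17 / 100 = 0.1700 ≈ 0.170.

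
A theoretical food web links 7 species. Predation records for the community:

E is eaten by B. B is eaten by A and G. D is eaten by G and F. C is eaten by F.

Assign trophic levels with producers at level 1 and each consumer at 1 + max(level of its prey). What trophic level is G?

Trophic level 3

E is a producer → level 1.
B eats E → level 2.
G eats B (level 2); other prey at levels: D 1 → level 3.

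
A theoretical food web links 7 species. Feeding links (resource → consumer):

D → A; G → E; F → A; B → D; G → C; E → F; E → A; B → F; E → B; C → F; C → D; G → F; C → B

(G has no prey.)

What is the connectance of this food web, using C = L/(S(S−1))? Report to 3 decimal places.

The web has S = 7 species and L = 13 feeding links.
C = L / (S(S−1)) = 13 / 42 = 0.3095 ≈ 0.310.

C = 0.310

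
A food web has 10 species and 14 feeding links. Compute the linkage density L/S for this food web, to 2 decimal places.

L/S = 1.40

There are L = 14 links among S = 10 species.
L/S = 14/10 = 1.4000 ≈ 1.40.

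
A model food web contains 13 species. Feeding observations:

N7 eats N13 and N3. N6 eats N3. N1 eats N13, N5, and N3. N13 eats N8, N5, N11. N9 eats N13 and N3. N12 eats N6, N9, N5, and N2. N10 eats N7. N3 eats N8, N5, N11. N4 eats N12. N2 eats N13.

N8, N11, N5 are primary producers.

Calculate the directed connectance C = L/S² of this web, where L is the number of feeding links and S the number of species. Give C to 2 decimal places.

C = 0.12

The web has S = 13 species and L = 21 feeding links.
C = L / S² = 21 / 169 = 0.1243 ≈ 0.12.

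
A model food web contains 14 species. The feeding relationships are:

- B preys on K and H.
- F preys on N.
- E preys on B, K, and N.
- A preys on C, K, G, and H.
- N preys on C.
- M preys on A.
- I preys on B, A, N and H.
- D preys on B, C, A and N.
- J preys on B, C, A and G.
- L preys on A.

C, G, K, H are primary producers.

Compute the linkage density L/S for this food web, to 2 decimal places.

There are L = 25 links among S = 14 species.
L/S = 25/14 = 1.7857 ≈ 1.79.

L/S = 1.79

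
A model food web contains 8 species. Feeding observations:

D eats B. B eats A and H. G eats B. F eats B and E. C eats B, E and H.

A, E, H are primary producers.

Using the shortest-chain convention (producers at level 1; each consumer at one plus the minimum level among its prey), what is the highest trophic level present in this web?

Producers (level 1): A, E, H.
Following each consumer down to its lowest-level prey: A → B → G (levels 1 through 3).
All prey of G (B 2) are at level 2 or above, so G is at level 1 + 2 = 3.
Every consumer has at least one prey at level 2 or below, so none exceeds level 3.

3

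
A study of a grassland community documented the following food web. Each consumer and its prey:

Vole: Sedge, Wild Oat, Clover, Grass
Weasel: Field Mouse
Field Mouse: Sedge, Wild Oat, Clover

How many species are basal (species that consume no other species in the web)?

Basal species (no prey listed): Sedge, Wild Oat, Clover, Grass.
Count: 4.

4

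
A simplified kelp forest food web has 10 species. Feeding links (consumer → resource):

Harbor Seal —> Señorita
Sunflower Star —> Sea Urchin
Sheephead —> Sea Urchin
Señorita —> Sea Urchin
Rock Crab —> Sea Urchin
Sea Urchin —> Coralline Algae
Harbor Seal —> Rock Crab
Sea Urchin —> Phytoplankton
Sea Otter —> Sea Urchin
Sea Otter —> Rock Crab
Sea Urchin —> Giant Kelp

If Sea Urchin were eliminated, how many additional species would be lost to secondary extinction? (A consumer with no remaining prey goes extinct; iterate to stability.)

6

Remove Sea Urchin.
Round 1: Rock Crab (all prey gone), Sunflower Star (all prey gone), Señorita (all prey gone), Sheephead (all prey gone) → extinct.
Round 2: Sea Otter (all prey gone), Harbor Seal (all prey gone) → extinct.
No further losses. Total secondary extinctions: 6.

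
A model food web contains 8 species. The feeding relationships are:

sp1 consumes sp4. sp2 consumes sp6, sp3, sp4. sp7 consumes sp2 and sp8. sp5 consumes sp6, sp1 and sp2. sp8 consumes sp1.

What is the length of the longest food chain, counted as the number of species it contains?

4 species

One longest chain: sp4 → sp1 → sp8 → sp7.
It has 4 species and 3 links.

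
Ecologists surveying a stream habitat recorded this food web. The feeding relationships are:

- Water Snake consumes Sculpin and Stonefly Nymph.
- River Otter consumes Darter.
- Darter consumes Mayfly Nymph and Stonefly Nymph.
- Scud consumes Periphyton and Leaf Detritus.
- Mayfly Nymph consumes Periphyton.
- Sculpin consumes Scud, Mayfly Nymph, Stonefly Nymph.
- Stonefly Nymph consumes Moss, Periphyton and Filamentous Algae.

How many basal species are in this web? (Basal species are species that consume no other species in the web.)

Basal species (no prey listed): Leaf Detritus, Periphyton, Moss, Filamentous Algae.
Count: 4.

4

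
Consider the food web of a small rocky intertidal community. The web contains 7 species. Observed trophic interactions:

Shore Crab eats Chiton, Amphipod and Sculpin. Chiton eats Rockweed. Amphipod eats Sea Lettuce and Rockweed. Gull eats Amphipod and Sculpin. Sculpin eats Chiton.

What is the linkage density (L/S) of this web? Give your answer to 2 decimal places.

There are L = 9 links among S = 7 species.
L/S = 9/7 = 1.2857 ≈ 1.29.

L/S = 1.29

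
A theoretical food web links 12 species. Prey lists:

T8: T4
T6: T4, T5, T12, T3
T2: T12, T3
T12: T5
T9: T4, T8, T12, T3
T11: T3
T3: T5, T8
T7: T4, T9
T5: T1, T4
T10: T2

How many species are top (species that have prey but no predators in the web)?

Top species (has prey, but nothing eats it): T11, T6, T7, T10.
Count: 4.

4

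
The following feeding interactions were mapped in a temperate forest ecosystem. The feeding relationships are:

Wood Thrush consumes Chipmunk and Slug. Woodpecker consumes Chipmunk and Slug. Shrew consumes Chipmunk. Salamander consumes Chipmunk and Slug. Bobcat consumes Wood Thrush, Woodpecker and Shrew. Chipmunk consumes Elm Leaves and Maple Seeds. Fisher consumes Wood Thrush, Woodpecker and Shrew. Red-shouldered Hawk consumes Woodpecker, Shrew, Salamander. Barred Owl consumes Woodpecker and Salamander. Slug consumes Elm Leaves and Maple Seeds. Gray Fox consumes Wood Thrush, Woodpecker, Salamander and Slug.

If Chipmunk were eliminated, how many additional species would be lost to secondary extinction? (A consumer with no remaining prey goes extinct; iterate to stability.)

Remove Chipmunk.
Round 1: Shrew (all prey gone) → extinct.
No further losses. Total secondary extinctions: 1.

1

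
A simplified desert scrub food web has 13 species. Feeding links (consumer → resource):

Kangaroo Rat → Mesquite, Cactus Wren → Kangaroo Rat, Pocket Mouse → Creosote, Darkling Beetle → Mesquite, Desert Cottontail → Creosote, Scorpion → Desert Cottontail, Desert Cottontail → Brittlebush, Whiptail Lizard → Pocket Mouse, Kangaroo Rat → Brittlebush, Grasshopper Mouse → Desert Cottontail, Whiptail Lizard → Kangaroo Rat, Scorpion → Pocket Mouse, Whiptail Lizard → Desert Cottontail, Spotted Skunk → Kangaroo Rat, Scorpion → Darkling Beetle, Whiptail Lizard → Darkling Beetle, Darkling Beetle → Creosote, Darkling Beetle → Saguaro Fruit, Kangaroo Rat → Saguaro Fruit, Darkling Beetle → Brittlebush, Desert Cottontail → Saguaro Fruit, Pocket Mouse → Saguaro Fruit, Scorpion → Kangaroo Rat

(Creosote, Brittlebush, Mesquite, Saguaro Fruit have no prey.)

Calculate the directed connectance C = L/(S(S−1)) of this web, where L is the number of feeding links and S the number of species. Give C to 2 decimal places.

The web has S = 13 species and L = 23 feeding links.
C = L / (S(S−1)) = 23 / 156 = 0.1474 ≈ 0.15.

C = 0.15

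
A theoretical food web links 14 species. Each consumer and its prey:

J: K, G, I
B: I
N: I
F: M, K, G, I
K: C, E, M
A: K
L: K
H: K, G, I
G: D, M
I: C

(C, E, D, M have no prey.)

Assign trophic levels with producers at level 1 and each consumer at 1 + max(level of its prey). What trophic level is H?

Trophic level 3

C is a producer → level 1.
K eats C (level 1); other prey at levels: E 1, M 1 → level 2.
H eats K (level 2); other prey at levels: G 2, I 2 → level 3.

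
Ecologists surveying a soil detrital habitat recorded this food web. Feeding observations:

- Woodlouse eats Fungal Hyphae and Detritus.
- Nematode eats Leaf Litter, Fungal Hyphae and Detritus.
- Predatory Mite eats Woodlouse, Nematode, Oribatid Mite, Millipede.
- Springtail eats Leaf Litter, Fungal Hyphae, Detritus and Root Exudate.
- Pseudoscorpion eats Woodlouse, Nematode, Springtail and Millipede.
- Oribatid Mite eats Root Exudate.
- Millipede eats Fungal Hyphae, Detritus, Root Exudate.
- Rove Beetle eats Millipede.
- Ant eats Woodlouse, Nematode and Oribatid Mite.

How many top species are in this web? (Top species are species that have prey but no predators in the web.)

Top species (has prey, but nothing eats it): Pseudoscorpion, Ant, Predatory Mite, Rove Beetle.
Count: 4.

4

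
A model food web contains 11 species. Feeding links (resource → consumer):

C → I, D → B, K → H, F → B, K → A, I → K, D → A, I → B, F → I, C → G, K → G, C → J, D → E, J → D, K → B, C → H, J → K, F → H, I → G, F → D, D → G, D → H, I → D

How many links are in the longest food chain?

3 links

One longest chain: C → I → K → B.
It has 4 species and 3 links.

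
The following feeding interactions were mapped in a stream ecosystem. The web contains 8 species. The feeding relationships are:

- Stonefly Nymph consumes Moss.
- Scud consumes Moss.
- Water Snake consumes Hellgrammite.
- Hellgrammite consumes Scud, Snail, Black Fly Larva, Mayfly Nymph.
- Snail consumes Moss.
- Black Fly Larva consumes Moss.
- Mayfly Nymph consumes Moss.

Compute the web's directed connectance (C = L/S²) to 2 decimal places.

C = 0.16

The web has S = 8 species and L = 10 feeding links.
C = L / S² = 10 / 64 = 0.1562 ≈ 0.16.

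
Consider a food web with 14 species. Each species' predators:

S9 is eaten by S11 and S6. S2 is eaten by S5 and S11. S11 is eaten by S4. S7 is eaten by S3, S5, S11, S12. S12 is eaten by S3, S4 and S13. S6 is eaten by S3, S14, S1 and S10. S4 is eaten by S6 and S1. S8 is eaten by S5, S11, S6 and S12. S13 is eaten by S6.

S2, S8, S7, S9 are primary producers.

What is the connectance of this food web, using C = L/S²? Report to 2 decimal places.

The web has S = 14 species and L = 23 feeding links.
C = L / S² = 23 / 196 = 0.1173 ≈ 0.12.

C = 0.12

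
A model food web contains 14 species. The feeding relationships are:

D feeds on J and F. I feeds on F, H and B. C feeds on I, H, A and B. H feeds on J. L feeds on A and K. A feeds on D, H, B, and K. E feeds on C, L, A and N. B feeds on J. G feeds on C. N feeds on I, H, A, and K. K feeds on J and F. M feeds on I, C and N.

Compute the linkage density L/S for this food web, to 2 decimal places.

There are L = 31 links among S = 14 species.
L/S = 31/14 = 2.2143 ≈ 2.21.

L/S = 2.21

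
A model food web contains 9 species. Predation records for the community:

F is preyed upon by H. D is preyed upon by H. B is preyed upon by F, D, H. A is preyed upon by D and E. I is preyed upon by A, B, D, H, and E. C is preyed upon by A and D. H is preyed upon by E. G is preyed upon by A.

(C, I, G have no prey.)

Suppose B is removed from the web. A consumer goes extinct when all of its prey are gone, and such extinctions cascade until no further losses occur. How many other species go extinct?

Remove B.
Round 1: F (all prey gone) → extinct.
No further losses. Total secondary extinctions: 1.

1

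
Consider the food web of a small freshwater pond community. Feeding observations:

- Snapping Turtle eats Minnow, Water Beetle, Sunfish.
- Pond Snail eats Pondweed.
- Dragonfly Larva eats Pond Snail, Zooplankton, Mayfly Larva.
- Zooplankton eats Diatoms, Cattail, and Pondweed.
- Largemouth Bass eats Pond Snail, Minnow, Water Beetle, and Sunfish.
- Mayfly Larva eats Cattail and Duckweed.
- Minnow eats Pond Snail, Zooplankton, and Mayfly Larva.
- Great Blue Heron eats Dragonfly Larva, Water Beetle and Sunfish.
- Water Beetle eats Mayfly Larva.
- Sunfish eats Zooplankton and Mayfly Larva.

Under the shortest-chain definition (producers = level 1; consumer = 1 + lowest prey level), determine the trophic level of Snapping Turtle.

Pondweed is a producer → level 1.
Zooplankton eats Pondweed → level 2.
Minnow eats Zooplankton → level 3.
Snapping Turtle eats Minnow → level 4.
No prey of Snapping Turtle is below level 3, so 4 is the minimum.

Trophic level 4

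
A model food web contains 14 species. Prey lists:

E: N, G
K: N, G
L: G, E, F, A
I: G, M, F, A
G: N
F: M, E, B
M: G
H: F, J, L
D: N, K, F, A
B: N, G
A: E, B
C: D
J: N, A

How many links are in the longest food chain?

5 links

One longest chain: N → G → M → F → D → C.
It has 6 species and 5 links.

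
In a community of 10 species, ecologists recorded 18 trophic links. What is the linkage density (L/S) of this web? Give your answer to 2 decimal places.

There are L = 18 links among S = 10 species.
L/S = 18/10 = 1.8000 ≈ 1.80.

L/S = 1.80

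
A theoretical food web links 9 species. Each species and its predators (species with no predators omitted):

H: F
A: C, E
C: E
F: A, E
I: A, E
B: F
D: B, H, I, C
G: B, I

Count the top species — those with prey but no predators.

Top species (has prey, but nothing eats it): E.
Count: 1.

1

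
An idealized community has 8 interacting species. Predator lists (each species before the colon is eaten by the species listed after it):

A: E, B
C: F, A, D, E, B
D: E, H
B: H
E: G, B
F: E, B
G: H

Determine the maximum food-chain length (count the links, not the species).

4 links

One longest chain: C → F → E → G → H.
It has 5 species and 4 links.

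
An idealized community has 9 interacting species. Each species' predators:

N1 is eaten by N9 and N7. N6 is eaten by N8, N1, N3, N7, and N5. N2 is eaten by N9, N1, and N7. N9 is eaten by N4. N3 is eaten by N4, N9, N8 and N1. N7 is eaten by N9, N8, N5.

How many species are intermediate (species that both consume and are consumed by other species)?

Intermediate species (has both prey and predators): N3, N1, N7, N9.
Count: 4.

4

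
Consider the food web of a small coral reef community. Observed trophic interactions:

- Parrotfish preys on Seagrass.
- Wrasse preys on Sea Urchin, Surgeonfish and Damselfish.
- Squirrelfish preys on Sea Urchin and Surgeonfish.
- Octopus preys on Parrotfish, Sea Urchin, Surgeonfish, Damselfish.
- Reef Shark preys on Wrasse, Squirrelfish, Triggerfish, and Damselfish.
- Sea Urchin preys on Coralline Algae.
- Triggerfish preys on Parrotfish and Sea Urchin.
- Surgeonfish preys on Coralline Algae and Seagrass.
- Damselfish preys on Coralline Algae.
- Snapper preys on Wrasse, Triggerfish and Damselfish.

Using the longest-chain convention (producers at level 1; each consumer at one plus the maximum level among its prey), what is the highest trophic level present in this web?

4

Producers (level 1): Coralline Algae, Seagrass.
Coralline Algae → Surgeonfish → Wrasse → Reef Shark gives Reef Shark level 4.
No species has a prey at level 4, so no species reaches level 5.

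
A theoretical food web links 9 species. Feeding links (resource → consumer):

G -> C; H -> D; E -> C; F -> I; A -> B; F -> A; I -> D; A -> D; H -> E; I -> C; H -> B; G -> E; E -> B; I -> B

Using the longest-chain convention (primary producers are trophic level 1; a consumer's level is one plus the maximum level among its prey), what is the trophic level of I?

Trophic level 2

F is a producer → level 1.
I eats F → level 2.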